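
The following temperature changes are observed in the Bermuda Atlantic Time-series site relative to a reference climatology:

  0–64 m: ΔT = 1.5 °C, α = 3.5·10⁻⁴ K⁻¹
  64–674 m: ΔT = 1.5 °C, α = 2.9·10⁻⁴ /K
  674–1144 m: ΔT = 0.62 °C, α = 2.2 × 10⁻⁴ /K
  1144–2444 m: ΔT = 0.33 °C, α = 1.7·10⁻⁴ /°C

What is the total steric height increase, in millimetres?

440 mm of thermosteric rise

1.5 × 64 × 3.5×10⁻⁴ = 0.03360 m
64–674 m: 610 × 1.5 × 2.9×10⁻⁴ = 0.26535 m
674–1144 m: 470 × 0.62 × 2.2×10⁻⁴ = 0.064108 m
0.33 × 1.7×10⁻⁴ × 1300 = 0.07293 m
Δh = 0.03360 + 0.26535 + 0.064108 + 0.07293 = 0.435988 m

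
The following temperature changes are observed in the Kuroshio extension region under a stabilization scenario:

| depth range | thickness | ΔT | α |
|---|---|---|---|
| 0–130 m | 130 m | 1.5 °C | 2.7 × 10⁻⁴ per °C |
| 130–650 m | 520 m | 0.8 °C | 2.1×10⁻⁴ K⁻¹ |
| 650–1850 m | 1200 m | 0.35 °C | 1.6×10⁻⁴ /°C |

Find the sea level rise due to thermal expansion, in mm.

about 207 mm

2.7×10⁻⁴ × 130 × 1.5 = 0.05265 m
130–650 m: 520 × 0.8 × 2.1×10⁻⁴ = 0.08736 m
1200 × 1.6×10⁻⁴ × 0.35 = 0.06720 m
Δh = 0.05265 + 0.08736 + 0.06720 = 0.20721 m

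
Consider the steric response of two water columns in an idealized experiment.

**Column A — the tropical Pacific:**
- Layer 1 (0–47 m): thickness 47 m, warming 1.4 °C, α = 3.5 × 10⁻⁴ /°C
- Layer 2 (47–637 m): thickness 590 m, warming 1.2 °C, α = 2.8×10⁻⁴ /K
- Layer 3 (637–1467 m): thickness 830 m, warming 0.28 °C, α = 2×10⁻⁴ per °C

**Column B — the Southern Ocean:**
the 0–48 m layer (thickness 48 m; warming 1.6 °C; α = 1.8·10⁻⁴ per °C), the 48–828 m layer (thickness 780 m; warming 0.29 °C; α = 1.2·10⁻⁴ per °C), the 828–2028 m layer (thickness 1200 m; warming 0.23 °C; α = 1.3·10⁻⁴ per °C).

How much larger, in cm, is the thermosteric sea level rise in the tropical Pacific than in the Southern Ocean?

Δh_A − Δh_B ≈ 19 cm

A 0–47 m: 1.4 × 47 × 3.5×10⁻⁴ = 0.02303 m
A 47–637 m: 590 × 1.2 × 2.8×10⁻⁴ = 0.19824 m
A Layer 3: 0.28 × 830 × 2×10⁻⁴ = 0.04648 m
A total: 0.26775 m
B Layer 1: 48 × 1.6 × 1.8×10⁻⁴ = 0.013824 m
B 48–828 m: 780 × 1.2×10⁻⁴ × 0.29 = 0.027144 m
B 0.23 × 1.3×10⁻⁴ × 1200 = 0.03588 m
B total: 0.076848 m
Difference: 0.26775 − 0.076848 = 0.190902 m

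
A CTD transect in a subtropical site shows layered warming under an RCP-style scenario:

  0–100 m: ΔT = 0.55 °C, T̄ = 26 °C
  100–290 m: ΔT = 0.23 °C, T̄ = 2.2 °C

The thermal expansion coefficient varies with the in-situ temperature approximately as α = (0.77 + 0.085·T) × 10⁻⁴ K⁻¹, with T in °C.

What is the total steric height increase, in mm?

about 21 mm

Layer 1: α = (0.77 + 0.085×26)×10⁻⁴ = 2.98×10⁻⁴ K⁻¹
Layer 2: α = (0.77 + 0.085×2.2)×10⁻⁴ = 0.957×10⁻⁴ K⁻¹
Layer 1: 0.55 × 100 × 2.98×10⁻⁴ = 0.01639 m
0.23 × 0.957×10⁻⁴ × 190 = 0.00418209 m
Δh = 0.01639 + 0.00418209 = 0.02057209 m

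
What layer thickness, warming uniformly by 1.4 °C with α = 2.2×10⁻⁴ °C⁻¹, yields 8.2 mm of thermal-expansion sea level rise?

about 26.6 m

H = Δh/(αΔT) = 0.0082 / (2.2×10⁻⁴ × 1.4) ≈ 26.62 m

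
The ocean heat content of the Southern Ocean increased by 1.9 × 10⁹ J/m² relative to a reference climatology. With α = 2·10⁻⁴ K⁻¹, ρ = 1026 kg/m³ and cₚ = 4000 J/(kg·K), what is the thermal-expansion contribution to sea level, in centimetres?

about 9.26 cm

Δh = αQ/(ρcₚ) = 2×10⁻⁴ × 1.9×10⁹ / (1026 × 4000) ≈ 0.092593 m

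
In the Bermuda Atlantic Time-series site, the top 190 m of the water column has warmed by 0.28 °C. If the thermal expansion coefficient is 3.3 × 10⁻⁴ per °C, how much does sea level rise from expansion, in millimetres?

Δh ≈ 17.6 mm

Δh = αΔT·H = 3.3×10⁻⁴ × 0.28 × 190 = 0.017556 m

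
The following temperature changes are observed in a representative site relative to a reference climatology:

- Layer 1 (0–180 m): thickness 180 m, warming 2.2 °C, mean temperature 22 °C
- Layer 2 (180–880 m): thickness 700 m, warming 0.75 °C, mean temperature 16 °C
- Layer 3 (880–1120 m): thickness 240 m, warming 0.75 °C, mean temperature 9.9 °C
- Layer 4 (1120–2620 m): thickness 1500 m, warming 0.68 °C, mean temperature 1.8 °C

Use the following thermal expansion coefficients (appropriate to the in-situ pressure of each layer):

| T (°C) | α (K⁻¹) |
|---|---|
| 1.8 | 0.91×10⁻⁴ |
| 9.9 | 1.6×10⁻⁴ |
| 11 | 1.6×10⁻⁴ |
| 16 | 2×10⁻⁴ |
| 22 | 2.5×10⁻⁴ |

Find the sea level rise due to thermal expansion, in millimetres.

Δh ≈ 326 mm

Layer 1 at 22 °C → α = 2.5×10⁻⁴ K⁻¹
Layer 2 at 16 °C → α = 2×10⁻⁴ K⁻¹
Layer 3 at 9.9 °C → α = 1.6×10⁻⁴ K⁻¹
Layer 4 at 1.8 °C → α = 0.91×10⁻⁴ K⁻¹
Layer 1: 180 × 2.2 × 2.5×10⁻⁴ = 0.09900 m
Layer 2: 0.75 × 2×10⁻⁴ × 700 = 0.10500 m
240 × 0.75 × 1.6×10⁻⁴ = 0.02880 m
Layer 4: 0.91×10⁻⁴ × 0.68 × 1500 = 0.09282 m
Δh = 0.09900 + 0.10500 + 0.02880 + 0.09282 = 0.32562 m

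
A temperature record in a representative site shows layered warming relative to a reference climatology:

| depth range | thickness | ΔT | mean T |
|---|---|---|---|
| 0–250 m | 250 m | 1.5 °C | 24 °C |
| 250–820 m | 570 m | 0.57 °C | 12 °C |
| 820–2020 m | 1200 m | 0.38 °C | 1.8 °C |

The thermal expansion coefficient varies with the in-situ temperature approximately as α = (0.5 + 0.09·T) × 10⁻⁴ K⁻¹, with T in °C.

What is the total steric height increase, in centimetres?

18 cm

Layer 1: α = (0.5 + 0.09×24)×10⁻⁴ = 2.66×10⁻⁴ K⁻¹
Layer 2: α = (0.5 + 0.09×12)×10⁻⁴ = 1.58×10⁻⁴ K⁻¹
Layer 3: α = (0.5 + 0.09×1.8)×10⁻⁴ = 0.662×10⁻⁴ K⁻¹
250 × 2.66×10⁻⁴ × 1.5 = 0.09975 m
Layer 2: 1.58×10⁻⁴ × 0.57 × 570 = 0.0513342 m
0.38 × 0.662×10⁻⁴ × 1200 = 0.0301872 m
Δh = 0.09975 + 0.0513342 + 0.0301872 = 0.1812714 m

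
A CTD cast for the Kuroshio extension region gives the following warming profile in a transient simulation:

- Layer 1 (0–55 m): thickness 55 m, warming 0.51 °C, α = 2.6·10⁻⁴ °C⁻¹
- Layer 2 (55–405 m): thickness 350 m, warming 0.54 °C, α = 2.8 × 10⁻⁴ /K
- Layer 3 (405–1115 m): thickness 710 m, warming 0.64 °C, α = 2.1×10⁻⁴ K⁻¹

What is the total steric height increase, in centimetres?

Layer 1: 55 × 2.6×10⁻⁴ × 0.51 = 0.007293 m
Layer 2: 0.54 × 350 × 2.8×10⁻⁴ = 0.05292 m
2.1×10⁻⁴ × 710 × 0.64 = 0.095424 m
Δh = 0.007293 + 0.05292 + 0.095424 = 0.155637 m

Δh = 15.6 cm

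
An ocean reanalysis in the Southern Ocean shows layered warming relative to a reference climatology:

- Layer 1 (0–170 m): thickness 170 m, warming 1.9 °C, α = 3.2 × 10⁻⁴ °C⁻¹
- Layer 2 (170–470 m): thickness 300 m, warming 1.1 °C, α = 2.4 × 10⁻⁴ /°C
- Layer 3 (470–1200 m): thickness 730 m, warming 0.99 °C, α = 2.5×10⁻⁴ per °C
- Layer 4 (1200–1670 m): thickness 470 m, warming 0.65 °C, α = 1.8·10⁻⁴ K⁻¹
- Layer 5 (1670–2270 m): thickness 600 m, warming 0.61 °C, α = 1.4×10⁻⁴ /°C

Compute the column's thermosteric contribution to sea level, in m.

0–170 m: 170 × 3.2×10⁻⁴ × 1.9 = 0.10336 m
Layer 2: 1.1 × 2.4×10⁻⁴ × 300 = 0.07920 m
470–1200 m: 0.99 × 2.5×10⁻⁴ × 730 = 0.180675 m
1200–1670 m: 470 × 1.8×10⁻⁴ × 0.65 = 0.05499 m
Layer 5: 1.4×10⁻⁴ × 0.61 × 600 = 0.05124 m
Δh = 0.10336 + 0.07920 + 0.180675 + 0.05499 + 0.05124 = 0.469465 m ≈ 0.469 m

Δh = 0.469 m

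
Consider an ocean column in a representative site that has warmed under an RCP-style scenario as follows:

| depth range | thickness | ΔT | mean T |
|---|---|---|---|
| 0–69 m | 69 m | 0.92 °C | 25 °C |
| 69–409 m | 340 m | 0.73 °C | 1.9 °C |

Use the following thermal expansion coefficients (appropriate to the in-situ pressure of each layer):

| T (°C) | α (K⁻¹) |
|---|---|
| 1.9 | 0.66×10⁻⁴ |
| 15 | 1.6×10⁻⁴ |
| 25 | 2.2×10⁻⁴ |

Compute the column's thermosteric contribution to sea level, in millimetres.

Layer 1 at 25 °C → α = 2.2×10⁻⁴ K⁻¹
Layer 2 at 1.9 °C → α = 0.66×10⁻⁴ K⁻¹
2.2×10⁻⁴ × 69 × 0.92 = 0.0139656 m
Layer 2: 0.73 × 0.66×10⁻⁴ × 340 = 0.0163812 m
Δh = 0.0139656 + 0.0163812 = 0.0303468 m

about 30 mm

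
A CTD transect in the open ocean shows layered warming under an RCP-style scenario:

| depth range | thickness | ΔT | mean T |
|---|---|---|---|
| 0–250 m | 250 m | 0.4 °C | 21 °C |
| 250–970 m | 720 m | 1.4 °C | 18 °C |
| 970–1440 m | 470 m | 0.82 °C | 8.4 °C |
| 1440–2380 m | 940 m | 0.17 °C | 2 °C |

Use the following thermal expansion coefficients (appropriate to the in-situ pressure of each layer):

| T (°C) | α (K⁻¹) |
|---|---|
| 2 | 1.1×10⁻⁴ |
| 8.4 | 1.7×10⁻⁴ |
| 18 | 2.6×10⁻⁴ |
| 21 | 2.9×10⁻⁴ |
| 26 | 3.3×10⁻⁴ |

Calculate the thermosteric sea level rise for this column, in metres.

Layer 1 at 21 °C → α = 2.9×10⁻⁴ K⁻¹
Layer 2 at 18 °C → α = 2.6×10⁻⁴ K⁻¹
Layer 3 at 8.4 °C → α = 1.7×10⁻⁴ K⁻¹
Layer 4 at 2 °C → α = 1.1×10⁻⁴ K⁻¹
Layer 1: 250 × 2.9×10⁻⁴ × 0.4 = 0.02900 m
250–970 m: 2.6×10⁻⁴ × 1.4 × 720 = 0.26208 m
970–1440 m: 470 × 0.82 × 1.7×10⁻⁴ = 0.065518 m
1440–2380 m: 1.1×10⁻⁴ × 0.17 × 940 = 0.017578 m
Δh = 0.02900 + 0.26208 + 0.065518 + 0.017578 = 0.374176 m

about 0.37 m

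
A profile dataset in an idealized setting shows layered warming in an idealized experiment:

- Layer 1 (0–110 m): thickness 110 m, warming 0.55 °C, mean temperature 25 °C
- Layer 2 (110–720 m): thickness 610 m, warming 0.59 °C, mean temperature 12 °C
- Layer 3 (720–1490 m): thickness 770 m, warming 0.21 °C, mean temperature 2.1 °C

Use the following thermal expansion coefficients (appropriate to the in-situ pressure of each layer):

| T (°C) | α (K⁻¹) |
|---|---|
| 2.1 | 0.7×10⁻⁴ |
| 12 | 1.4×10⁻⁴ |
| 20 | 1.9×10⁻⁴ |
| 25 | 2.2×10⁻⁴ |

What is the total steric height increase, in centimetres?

Layer 1 at 25 °C → α = 2.2×10⁻⁴ K⁻¹
Layer 2 at 12 °C → α = 1.4×10⁻⁴ K⁻¹
Layer 3 at 2.1 °C → α = 0.7×10⁻⁴ K⁻¹
110 × 0.55 × 2.2×10⁻⁴ = 0.01331 m
110–720 m: 1.4×10⁻⁴ × 0.59 × 610 = 0.050386 m
720–1490 m: 770 × 0.7×10⁻⁴ × 0.21 = 0.011319 m
Δh = 0.01331 + 0.050386 + 0.011319 = 0.075015 m

7.5 cm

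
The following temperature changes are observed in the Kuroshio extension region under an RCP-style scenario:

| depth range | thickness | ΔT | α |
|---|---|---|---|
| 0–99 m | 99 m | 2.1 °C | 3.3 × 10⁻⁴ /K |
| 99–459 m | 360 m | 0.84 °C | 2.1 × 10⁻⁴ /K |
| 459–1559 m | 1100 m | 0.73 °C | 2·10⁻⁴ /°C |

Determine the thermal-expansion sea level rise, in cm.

29.3 cm of thermosteric rise

Layer 1: 2.1 × 3.3×10⁻⁴ × 99 = 0.068607 m
Layer 2: 2.1×10⁻⁴ × 0.84 × 360 = 0.063504 m
Layer 3: 2×10⁻⁴ × 0.73 × 1100 = 0.16060 m
Δh = 0.068607 + 0.063504 + 0.16060 = 0.292711 m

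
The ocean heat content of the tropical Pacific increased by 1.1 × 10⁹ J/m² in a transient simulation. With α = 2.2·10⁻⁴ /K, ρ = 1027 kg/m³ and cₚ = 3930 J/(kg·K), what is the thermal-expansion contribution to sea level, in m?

about 0.0600 m

Δh = αQ/(ρcₚ) = 2.2×10⁻⁴ × 1.1×10⁹ / (1027 × 3930) ≈ 0.059959 m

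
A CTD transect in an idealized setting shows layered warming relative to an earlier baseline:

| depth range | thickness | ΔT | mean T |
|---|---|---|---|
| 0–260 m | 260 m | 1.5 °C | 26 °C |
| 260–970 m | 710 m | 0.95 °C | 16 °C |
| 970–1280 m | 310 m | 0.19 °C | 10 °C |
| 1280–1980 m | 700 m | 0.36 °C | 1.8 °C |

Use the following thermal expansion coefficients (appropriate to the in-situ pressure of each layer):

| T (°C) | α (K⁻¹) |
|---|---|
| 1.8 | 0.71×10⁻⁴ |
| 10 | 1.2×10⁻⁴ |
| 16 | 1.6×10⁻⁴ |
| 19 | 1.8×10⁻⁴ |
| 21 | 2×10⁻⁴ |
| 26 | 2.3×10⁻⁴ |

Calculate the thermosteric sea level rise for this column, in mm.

Layer 1 at 26 °C → α = 2.3×10⁻⁴ K⁻¹
Layer 2 at 16 °C → α = 1.6×10⁻⁴ K⁻¹
Layer 3 at 10 °C → α = 1.2×10⁻⁴ K⁻¹
Layer 4 at 1.8 °C → α = 0.71×10⁻⁴ K⁻¹
Layer 1: 260 × 2.3×10⁻⁴ × 1.5 = 0.08970 m
1.6×10⁻⁴ × 710 × 0.95 = 0.10792 m
970–1280 m: 310 × 1.2×10⁻⁴ × 0.19 = 0.007068 m
0.36 × 700 × 0.71×10⁻⁴ = 0.017892 m
Δh = 0.08970 + 0.10792 + 0.007068 + 0.017892 = 0.22258 m

about 223 mm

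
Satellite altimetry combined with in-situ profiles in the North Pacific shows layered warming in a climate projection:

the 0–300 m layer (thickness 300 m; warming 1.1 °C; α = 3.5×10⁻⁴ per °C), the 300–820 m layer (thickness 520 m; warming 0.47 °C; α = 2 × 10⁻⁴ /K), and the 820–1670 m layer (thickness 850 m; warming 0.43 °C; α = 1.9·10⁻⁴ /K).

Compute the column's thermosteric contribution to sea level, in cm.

0–300 m: 300 × 3.5×10⁻⁴ × 1.1 = 0.11550 m
0.47 × 520 × 2×10⁻⁴ = 0.04888 m
Layer 3: 0.43 × 850 × 1.9×10⁻⁴ = 0.069445 m
Δh = 0.11550 + 0.04888 + 0.069445 = 0.233825 m

Δh = 23.4 cm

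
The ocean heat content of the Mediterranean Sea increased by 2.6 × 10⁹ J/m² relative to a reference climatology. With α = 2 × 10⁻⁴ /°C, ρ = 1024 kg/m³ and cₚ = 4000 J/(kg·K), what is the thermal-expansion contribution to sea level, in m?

Δh = αQ/(ρcₚ) = 2×10⁻⁴ × 2.6×10⁹ / (1024 × 4000) ≈ 0.12695 m

0.127 m of thermosteric rise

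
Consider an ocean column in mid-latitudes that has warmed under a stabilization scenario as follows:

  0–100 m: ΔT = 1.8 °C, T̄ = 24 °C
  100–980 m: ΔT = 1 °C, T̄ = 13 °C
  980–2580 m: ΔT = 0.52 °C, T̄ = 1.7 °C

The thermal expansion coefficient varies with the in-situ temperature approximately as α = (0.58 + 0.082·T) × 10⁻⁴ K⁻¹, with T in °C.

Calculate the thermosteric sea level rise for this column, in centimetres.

Δh ≈ 25.1 cm

Layer 1: α = (0.58 + 0.082×24)×10⁻⁴ = 2.548×10⁻⁴ K⁻¹
Layer 2: α = (0.58 + 0.082×13)×10⁻⁴ = 1.646×10⁻⁴ K⁻¹
Layer 3: α = (0.58 + 0.082×1.7)×10⁻⁴ = 0.7194×10⁻⁴ K⁻¹
0–100 m: 100 × 2.548×10⁻⁴ × 1.8 = 0.045864 m
Layer 2: 1.646×10⁻⁴ × 880 × 1 = 0.144848 m
980–2580 m: 0.52 × 1600 × 0.7194×10⁻⁴ = 0.05985408 m
Δh = 0.045864 + 0.144848 + 0.05985408 = 0.25056608 m ≈ 25.1 cm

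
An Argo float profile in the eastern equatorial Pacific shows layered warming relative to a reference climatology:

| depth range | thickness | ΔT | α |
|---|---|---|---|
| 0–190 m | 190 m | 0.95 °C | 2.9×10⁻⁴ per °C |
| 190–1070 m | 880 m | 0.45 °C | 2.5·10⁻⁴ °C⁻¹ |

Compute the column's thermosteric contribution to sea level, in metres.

Layer 1: 0.95 × 190 × 2.9×10⁻⁴ = 0.052345 m
Layer 2: 0.45 × 880 × 2.5×10⁻⁴ = 0.09900 m
Δh = 0.052345 + 0.09900 = 0.151345 m

about 0.15 m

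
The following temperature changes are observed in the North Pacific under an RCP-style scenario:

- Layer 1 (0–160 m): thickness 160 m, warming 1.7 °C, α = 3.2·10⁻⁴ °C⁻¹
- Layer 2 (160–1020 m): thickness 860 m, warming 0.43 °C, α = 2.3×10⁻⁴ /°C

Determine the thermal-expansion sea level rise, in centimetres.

0–160 m: 3.2×10⁻⁴ × 160 × 1.7 = 0.08704 m
2.3×10⁻⁴ × 860 × 0.43 = 0.085054 m
Δh = 0.08704 + 0.085054 = 0.172094 m

17.2 cm of thermosteric rise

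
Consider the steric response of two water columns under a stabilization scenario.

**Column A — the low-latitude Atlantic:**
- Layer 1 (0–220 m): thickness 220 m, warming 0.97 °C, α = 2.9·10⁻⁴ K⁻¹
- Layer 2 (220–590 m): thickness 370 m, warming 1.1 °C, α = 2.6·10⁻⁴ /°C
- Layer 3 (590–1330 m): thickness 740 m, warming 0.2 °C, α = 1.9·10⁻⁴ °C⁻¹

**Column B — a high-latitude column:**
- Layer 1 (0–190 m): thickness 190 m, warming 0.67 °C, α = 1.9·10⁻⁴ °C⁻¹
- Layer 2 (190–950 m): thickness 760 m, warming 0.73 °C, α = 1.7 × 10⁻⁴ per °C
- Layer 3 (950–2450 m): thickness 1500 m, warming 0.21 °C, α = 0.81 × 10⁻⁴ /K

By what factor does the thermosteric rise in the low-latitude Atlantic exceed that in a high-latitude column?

1.36

A 0–220 m: 220 × 2.9×10⁻⁴ × 0.97 = 0.061886 m
A 2.6×10⁻⁴ × 1.1 × 370 = 0.10582 m
A Layer 3: 1.9×10⁻⁴ × 0.2 × 740 = 0.02812 m
A total: 0.195826 m
B 0.67 × 190 × 1.9×10⁻⁴ = 0.024187 m
B 190–950 m: 0.73 × 760 × 1.7×10⁻⁴ = 0.094316 m
B 950–2450 m: 0.21 × 0.81×10⁻⁴ × 1500 = 0.025515 m
B total: 0.144018 m
Ratio: 0.195826 / 0.144018 ≈ 1.360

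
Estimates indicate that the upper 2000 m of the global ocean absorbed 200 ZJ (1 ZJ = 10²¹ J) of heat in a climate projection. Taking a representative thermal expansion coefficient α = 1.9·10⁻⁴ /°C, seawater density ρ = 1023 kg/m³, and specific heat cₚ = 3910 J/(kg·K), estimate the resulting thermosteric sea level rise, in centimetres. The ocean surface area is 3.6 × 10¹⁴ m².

2.64 cm of thermosteric rise

Per unit area: Q = 200×10²¹ / (3.6×10¹⁴) ≈ 5.556×10⁸ J/m²
Δh = αQ/(ρcₚ) = 1.9×10⁻⁴ × 5.556×10⁸ / (1023 × 3910) ≈ 0.026391 m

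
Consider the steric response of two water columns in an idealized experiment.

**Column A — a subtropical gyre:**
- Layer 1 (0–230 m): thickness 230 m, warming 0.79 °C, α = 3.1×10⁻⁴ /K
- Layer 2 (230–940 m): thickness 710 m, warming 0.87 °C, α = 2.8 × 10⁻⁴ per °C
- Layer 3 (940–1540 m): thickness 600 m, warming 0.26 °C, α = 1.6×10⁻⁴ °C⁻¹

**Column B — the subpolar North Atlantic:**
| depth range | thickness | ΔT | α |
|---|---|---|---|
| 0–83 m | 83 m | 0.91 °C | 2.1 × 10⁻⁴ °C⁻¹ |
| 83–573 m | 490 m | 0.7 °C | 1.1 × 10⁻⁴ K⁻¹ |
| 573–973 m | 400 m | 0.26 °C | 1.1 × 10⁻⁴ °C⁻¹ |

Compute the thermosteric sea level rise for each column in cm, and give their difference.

Δh_A ≈ 25 cm, Δh_B ≈ 6.5 cm; difference ≈ 19 cm

A 0–230 m: 3.1×10⁻⁴ × 0.79 × 230 = 0.056327 m
A Layer 2: 2.8×10⁻⁴ × 710 × 0.87 = 0.172956 m
A 0.26 × 600 × 1.6×10⁻⁴ = 0.02496 m
A total: 0.254243 m
B 0–83 m: 0.91 × 2.1×10⁻⁴ × 83 = 0.0158613 m
B 490 × 1.1×10⁻⁴ × 0.7 = 0.03773 m
B Layer 3: 400 × 0.26 × 1.1×10⁻⁴ = 0.01144 m
B total: 0.0650313 m
Difference: 0.254243 − 0.0650313 = 0.1892117 m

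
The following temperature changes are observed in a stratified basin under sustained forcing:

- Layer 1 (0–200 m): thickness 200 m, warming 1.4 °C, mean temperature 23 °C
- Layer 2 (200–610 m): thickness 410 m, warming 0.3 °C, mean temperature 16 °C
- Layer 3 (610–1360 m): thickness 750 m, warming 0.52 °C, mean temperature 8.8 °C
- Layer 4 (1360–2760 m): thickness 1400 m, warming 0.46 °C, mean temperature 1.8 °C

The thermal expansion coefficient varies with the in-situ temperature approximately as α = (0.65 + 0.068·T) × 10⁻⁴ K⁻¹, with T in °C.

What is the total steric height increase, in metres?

Layer 1: α = (0.65 + 0.068×23)×10⁻⁴ = 2.214×10⁻⁴ K⁻¹
Layer 2: α = (0.65 + 0.068×16)×10⁻⁴ = 1.738×10⁻⁴ K⁻¹
Layer 3: α = (0.65 + 0.068×8.8)×10⁻⁴ = 1.2484×10⁻⁴ K⁻¹
Layer 4: α = (0.65 + 0.068×1.8)×10⁻⁴ = 0.7724×10⁻⁴ K⁻¹
Layer 1: 1.4 × 200 × 2.214×10⁻⁴ = 0.061992 m
410 × 0.3 × 1.738×10⁻⁴ = 0.0213774 m
Layer 3: 1.2484×10⁻⁴ × 0.52 × 750 = 0.0486876 m
1400 × 0.7724×10⁻⁴ × 0.46 = 0.04974256 m
Δh = 0.061992 + 0.0213774 + 0.0486876 + 0.04974256 = 0.18179956 m ≈ 0.18 m

Δh ≈ 0.18 m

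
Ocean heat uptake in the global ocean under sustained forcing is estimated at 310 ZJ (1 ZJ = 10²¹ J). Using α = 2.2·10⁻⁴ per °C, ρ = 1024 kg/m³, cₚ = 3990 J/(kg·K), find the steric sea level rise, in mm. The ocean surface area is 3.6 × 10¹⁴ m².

Per unit area: Q = 310×10²¹ / (3.6×10¹⁴) ≈ 8.611×10⁸ J/m²
Δh = αQ/(ρcₚ) = 2.2×10⁻⁴ × 8.611×10⁸ / (1024 × 3990) ≈ 0.046366 m

Δh ≈ 46 mm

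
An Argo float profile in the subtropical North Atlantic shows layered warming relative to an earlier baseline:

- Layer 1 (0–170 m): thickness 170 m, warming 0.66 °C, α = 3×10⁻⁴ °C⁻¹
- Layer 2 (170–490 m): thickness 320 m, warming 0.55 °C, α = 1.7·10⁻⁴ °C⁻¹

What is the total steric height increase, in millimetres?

about 63.6 mm

0–170 m: 0.66 × 170 × 3×10⁻⁴ = 0.03366 m
0.55 × 1.7×10⁻⁴ × 320 = 0.02992 m
Δh = 0.03366 + 0.02992 = 0.06358 m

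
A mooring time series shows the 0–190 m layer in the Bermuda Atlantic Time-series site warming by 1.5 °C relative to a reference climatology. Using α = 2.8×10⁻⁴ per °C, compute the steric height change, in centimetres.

Δh = αΔT·H = 2.8×10⁻⁴ × 1.5 × 190 = 0.07980 m

Δh ≈ 7.98 cm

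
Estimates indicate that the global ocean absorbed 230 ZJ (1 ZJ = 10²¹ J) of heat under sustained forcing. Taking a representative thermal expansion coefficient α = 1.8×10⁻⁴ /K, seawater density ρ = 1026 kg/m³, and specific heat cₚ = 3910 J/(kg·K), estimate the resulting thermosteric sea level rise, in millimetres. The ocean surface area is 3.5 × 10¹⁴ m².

29.5 mm

Per unit area: Q = 230×10²¹ / (3.5×10¹⁴) ≈ 6.571×10⁸ J/m²
Δh = αQ/(ρcₚ) = 1.8×10⁻⁴ × 6.571×10⁸ / (1026 × 3910) ≈ 0.029484 m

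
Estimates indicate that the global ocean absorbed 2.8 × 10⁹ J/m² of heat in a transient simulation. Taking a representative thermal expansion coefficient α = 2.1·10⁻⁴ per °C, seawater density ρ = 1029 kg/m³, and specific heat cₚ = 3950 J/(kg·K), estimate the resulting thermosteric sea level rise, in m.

Δh ≈ 0.145 m

Δh = αQ/(ρcₚ) = 2.1×10⁻⁴ × 2.8×10⁹ / (1029 × 3950) ≈ 0.14467 m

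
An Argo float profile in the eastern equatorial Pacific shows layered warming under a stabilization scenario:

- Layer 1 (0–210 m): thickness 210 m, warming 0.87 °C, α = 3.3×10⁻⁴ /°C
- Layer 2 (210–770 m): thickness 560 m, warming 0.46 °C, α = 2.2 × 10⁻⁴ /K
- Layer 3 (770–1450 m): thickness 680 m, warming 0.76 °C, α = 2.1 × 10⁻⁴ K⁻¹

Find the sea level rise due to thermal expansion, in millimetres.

3.3×10⁻⁴ × 0.87 × 210 = 0.060291 m
560 × 0.46 × 2.2×10⁻⁴ = 0.056672 m
680 × 0.76 × 2.1×10⁻⁴ = 0.108528 m
Δh = 0.060291 + 0.056672 + 0.108528 = 0.225491 m

about 225 mm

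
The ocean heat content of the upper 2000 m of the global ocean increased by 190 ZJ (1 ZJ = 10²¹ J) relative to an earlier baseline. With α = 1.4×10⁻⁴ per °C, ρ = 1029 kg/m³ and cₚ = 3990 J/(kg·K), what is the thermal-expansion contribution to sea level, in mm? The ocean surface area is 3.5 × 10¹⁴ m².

Δh = 19 mm

Per unit area: Q = 190×10²¹ / (3.5×10¹⁴) ≈ 5.429×10⁸ J/m²
Δh = αQ/(ρcₚ) = 1.4×10⁻⁴ × 5.429×10⁸ / (1029 × 3990) ≈ 0.018512 m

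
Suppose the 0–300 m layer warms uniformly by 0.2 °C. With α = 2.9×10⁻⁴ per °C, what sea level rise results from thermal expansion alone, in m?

0.0174 m

Δh = αΔT·H = 2.9×10⁻⁴ × 0.2 × 300 = 0.01740 m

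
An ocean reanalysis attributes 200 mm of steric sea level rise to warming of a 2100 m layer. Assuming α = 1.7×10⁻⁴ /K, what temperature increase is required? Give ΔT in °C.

ΔT = Δh/(αH) = 0.2 / (1.7×10⁻⁴ × 2100) ≈ 0.5602 °C

ΔT ≈ 0.56 °C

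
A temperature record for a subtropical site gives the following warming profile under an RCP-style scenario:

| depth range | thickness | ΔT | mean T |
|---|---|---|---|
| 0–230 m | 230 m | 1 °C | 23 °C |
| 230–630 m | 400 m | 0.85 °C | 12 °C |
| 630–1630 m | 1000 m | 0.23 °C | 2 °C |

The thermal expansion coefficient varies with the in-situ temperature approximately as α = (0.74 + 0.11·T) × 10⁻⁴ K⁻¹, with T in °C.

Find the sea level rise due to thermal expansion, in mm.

167 mm of thermosteric rise

Layer 1: α = (0.74 + 0.11×23)×10⁻⁴ = 3.27×10⁻⁴ K⁻¹
Layer 2: α = (0.74 + 0.11×12)×10⁻⁴ = 2.06×10⁻⁴ K⁻¹
Layer 3: α = (0.74 + 0.11×2)×10⁻⁴ = 0.96×10⁻⁴ K⁻¹
1 × 3.27×10⁻⁴ × 230 = 0.07521 m
2.06×10⁻⁴ × 0.85 × 400 = 0.07004 m
1000 × 0.96×10⁻⁴ × 0.23 = 0.02208 m
Δh = 0.07521 + 0.07004 + 0.02208 = 0.16733 m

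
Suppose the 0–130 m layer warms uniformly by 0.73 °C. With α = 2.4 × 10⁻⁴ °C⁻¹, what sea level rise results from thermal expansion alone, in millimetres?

22.8 mm

Δh = αΔT·H = 2.4×10⁻⁴ × 0.73 × 130 = 0.022776 m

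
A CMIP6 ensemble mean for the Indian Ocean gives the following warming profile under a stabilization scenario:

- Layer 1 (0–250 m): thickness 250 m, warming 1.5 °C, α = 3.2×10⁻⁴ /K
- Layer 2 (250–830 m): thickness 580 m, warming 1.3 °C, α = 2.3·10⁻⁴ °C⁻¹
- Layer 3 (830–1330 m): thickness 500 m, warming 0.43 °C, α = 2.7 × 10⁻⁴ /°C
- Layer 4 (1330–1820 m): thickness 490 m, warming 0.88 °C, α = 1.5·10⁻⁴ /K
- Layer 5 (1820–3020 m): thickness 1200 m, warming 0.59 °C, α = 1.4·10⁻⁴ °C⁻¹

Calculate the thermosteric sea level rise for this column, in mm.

Layer 1: 1.5 × 3.2×10⁻⁴ × 250 = 0.12000 m
250–830 m: 580 × 2.3×10⁻⁴ × 1.3 = 0.17342 m
500 × 0.43 × 2.7×10⁻⁴ = 0.05805 m
1330–1820 m: 1.5×10⁻⁴ × 0.88 × 490 = 0.06468 m
Layer 5: 1200 × 0.59 × 1.4×10⁻⁴ = 0.09912 m
Δh = 0.12000 + 0.17342 + 0.05805 + 0.06468 + 0.09912 = 0.51527 m

Δh = 520 mm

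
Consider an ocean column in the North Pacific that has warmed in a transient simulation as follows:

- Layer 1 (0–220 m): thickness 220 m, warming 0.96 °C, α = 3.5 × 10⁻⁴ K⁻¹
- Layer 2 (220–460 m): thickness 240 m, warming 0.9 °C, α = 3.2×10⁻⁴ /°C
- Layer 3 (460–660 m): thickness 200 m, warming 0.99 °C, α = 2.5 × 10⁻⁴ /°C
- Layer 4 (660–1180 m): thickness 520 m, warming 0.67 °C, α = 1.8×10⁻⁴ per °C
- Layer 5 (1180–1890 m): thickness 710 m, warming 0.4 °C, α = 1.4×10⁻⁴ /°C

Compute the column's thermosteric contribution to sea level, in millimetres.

3.5×10⁻⁴ × 220 × 0.96 = 0.07392 m
Layer 2: 240 × 3.2×10⁻⁴ × 0.9 = 0.06912 m
0.99 × 200 × 2.5×10⁻⁴ = 0.04950 m
0.67 × 1.8×10⁻⁴ × 520 = 0.062712 m
1180–1890 m: 0.4 × 1.4×10⁻⁴ × 710 = 0.03976 m
Δh = 0.07392 + 0.06912 + 0.04950 + 0.062712 + 0.03976 = 0.295012 m

Δh ≈ 295 mm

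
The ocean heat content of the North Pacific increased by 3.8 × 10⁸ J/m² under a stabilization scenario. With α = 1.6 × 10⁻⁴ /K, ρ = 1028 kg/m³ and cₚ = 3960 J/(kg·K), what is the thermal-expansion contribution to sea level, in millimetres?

Δh = αQ/(ρcₚ) = 1.6×10⁻⁴ × 3.8×10⁸ / (1028 × 3960) ≈ 0.014935 m

15 mm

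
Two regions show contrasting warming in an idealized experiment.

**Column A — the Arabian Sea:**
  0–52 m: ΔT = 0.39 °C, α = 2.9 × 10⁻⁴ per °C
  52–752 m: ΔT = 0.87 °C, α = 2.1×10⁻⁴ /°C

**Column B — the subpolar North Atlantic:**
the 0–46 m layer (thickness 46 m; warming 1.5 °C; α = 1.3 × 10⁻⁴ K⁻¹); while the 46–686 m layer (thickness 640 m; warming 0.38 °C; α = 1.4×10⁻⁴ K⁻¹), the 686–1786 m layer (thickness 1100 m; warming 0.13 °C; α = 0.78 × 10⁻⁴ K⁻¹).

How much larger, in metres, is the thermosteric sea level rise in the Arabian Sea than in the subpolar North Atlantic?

A 0–52 m: 0.39 × 2.9×10⁻⁴ × 52 = 0.0058812 m
A Layer 2: 2.1×10⁻⁴ × 700 × 0.87 = 0.12789 m
A total: 0.1337712 m
B 0–46 m: 1.3×10⁻⁴ × 1.5 × 46 = 0.00897 m
B Layer 2: 0.38 × 1.4×10⁻⁴ × 640 = 0.034048 m
B 1100 × 0.78×10⁻⁴ × 0.13 = 0.011154 m
B total: 0.054172 m
Difference: 0.1337712 − 0.054172 = 0.0795992 m

0.080 m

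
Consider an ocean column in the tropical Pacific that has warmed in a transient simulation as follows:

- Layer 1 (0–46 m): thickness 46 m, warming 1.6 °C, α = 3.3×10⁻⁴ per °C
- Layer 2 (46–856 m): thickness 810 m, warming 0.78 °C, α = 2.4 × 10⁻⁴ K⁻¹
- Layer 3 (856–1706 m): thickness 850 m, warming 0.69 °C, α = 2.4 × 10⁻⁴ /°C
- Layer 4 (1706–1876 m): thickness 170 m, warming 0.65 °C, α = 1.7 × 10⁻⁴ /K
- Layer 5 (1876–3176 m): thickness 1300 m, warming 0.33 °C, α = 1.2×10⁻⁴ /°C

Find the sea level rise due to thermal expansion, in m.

3.3×10⁻⁴ × 1.6 × 46 = 0.024288 m
0.78 × 810 × 2.4×10⁻⁴ = 0.151632 m
2.4×10⁻⁴ × 850 × 0.69 = 0.14076 m
1706–1876 m: 1.7×10⁻⁴ × 170 × 0.65 = 0.018785 m
Layer 5: 1.2×10⁻⁴ × 1300 × 0.33 = 0.05148 m
Δh = 0.024288 + 0.151632 + 0.14076 + 0.018785 + 0.05148 = 0.386945 m

about 0.39 m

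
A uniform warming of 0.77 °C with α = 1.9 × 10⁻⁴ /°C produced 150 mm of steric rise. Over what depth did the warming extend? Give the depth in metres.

H ≈ 1000 m

H = Δh/(αΔT) = 0.15 / (1.9×10⁻⁴ × 0.77) ≈ 1025 m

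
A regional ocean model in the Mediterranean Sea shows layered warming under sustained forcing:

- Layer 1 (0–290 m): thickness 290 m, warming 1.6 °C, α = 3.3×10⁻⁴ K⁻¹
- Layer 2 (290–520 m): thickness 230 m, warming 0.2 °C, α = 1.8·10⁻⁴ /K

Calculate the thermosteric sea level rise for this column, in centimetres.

Layer 1: 3.3×10⁻⁴ × 1.6 × 290 = 0.15312 m
0.2 × 230 × 1.8×10⁻⁴ = 0.00828 m
Δh = 0.15312 + 0.00828 = 0.16140 m ≈ 16.1 cm

16.1 cm of thermosteric rise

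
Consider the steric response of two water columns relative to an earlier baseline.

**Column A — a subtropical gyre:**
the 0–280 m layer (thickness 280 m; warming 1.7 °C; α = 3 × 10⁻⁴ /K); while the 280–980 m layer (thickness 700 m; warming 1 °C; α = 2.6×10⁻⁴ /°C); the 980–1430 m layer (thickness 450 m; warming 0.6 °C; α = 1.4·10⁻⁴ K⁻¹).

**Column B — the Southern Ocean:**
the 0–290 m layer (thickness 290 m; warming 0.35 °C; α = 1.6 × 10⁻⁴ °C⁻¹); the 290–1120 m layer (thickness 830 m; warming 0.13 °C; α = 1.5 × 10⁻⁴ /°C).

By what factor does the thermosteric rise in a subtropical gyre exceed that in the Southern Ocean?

A Layer 1: 1.7 × 3×10⁻⁴ × 280 = 0.14280 m
A 1 × 2.6×10⁻⁴ × 700 = 0.18200 m
A Layer 3: 1.4×10⁻⁴ × 450 × 0.6 = 0.03780 m
A total: 0.36260 m
B Layer 1: 1.6×10⁻⁴ × 0.35 × 290 = 0.01624 m
B 0.13 × 830 × 1.5×10⁻⁴ = 0.016185 m
B total: 0.032425 m
Ratio: 0.36260 / 0.032425 ≈ 11.18

11.2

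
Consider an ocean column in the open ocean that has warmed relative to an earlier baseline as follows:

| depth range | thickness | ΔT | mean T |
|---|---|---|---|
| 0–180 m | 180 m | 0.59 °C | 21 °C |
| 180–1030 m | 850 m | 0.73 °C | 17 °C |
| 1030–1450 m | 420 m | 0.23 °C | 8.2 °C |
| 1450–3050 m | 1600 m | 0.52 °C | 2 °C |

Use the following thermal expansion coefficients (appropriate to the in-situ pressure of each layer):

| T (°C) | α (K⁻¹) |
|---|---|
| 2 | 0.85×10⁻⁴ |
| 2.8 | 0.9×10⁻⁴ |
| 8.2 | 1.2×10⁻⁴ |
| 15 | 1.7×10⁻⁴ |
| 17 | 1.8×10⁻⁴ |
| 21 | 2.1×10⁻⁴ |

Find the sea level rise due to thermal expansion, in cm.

Layer 1 at 21 °C → α = 2.1×10⁻⁴ K⁻¹
Layer 2 at 17 °C → α = 1.8×10⁻⁴ K⁻¹
Layer 3 at 8.2 °C → α = 1.2×10⁻⁴ K⁻¹
Layer 4 at 2 °C → α = 0.85×10⁻⁴ K⁻¹
2.1×10⁻⁴ × 0.59 × 180 = 0.022302 m
180–1030 m: 850 × 1.8×10⁻⁴ × 0.73 = 0.11169 m
1030–1450 m: 0.23 × 420 × 1.2×10⁻⁴ = 0.011592 m
1600 × 0.52 × 0.85×10⁻⁴ = 0.07072 m
Δh = 0.022302 + 0.11169 + 0.011592 + 0.07072 = 0.216304 m

Δh = 21.6 cm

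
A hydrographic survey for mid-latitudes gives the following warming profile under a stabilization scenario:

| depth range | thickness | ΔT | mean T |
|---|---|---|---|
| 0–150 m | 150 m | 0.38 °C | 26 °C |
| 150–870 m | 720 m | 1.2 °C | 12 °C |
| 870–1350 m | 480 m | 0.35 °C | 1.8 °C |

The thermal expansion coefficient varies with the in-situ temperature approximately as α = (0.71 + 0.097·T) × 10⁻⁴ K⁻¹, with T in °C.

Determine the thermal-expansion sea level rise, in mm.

195 mm

Layer 1: α = (0.71 + 0.097×26)×10⁻⁴ = 3.232×10⁻⁴ K⁻¹
Layer 2: α = (0.71 + 0.097×12)×10⁻⁴ = 1.874×10⁻⁴ K⁻¹
Layer 3: α = (0.71 + 0.097×1.8)×10⁻⁴ = 0.8846×10⁻⁴ K⁻¹
Layer 1: 150 × 3.232×10⁻⁴ × 0.38 = 0.0184224 m
150–870 m: 720 × 1.874×10⁻⁴ × 1.2 = 0.1619136 m
480 × 0.35 × 0.8846×10⁻⁴ = 0.01486128 m
Δh = 0.0184224 + 0.1619136 + 0.01486128 = 0.19519728 m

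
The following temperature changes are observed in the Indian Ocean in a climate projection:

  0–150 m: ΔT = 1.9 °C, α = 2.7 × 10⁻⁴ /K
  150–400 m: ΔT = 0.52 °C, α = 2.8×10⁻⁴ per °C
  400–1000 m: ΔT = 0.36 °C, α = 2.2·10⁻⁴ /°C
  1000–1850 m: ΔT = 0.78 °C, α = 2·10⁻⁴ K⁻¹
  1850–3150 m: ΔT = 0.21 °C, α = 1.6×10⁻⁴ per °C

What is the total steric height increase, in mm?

about 340 mm

Layer 1: 2.7×10⁻⁴ × 150 × 1.9 = 0.07695 m
150–400 m: 0.52 × 250 × 2.8×10⁻⁴ = 0.03640 m
Layer 3: 0.36 × 600 × 2.2×10⁻⁴ = 0.04752 m
Layer 4: 850 × 2×10⁻⁴ × 0.78 = 0.13260 m
1850–3150 m: 1.6×10⁻⁴ × 1300 × 0.21 = 0.04368 m
Δh = 0.07695 + 0.03640 + 0.04752 + 0.13260 + 0.04368 = 0.33715 m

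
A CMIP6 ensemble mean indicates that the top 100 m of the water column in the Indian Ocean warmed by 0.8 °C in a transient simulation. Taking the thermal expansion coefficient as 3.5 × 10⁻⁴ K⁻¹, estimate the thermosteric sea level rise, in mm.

28 mm

Δh = αΔT·H = 3.5×10⁻⁴ × 0.8 × 100 = 0.02800 m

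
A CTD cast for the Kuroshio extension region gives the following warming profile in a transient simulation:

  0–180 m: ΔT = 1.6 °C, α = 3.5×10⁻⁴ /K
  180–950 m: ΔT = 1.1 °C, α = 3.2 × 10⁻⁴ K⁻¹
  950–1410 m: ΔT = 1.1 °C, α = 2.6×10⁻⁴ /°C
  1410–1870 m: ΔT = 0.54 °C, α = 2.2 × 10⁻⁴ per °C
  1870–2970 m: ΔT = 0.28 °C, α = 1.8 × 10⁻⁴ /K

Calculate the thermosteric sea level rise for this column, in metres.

Layer 1: 1.6 × 3.5×10⁻⁴ × 180 = 0.10080 m
1.1 × 770 × 3.2×10⁻⁴ = 0.27104 m
460 × 2.6×10⁻⁴ × 1.1 = 0.13156 m
Layer 4: 2.2×10⁻⁴ × 460 × 0.54 = 0.054648 m
0.28 × 1.8×10⁻⁴ × 1100 = 0.05544 m
Δh = 0.10080 + 0.27104 + 0.13156 + 0.054648 + 0.05544 = 0.613488 m ≈ 0.613 m

about 0.613 m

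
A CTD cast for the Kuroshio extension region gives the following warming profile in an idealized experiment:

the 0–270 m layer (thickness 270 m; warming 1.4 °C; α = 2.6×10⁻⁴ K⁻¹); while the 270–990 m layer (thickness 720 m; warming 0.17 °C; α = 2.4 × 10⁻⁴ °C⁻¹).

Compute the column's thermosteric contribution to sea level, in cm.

Δh ≈ 12.8 cm

0–270 m: 1.4 × 270 × 2.6×10⁻⁴ = 0.09828 m
270–990 m: 720 × 0.17 × 2.4×10⁻⁴ = 0.029376 m
Δh = 0.09828 + 0.029376 = 0.127656 m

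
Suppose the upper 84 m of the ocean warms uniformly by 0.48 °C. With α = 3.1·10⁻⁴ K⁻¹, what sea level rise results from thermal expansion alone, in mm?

about 12 mm

Δh = αΔT·H = 3.1×10⁻⁴ × 0.48 × 84 = 0.0124992 m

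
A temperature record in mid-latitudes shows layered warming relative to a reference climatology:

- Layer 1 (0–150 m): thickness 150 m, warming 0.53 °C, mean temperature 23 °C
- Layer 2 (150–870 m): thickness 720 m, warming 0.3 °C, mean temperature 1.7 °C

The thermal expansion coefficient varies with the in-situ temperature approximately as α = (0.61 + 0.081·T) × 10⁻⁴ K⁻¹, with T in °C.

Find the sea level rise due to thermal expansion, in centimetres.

Layer 1: α = (0.61 + 0.081×23)×10⁻⁴ = 2.473×10⁻⁴ K⁻¹
Layer 2: α = (0.61 + 0.081×1.7)×10⁻⁴ = 0.7477×10⁻⁴ K⁻¹
Layer 1: 0.53 × 2.473×10⁻⁴ × 150 = 0.01966035 m
150–870 m: 0.7477×10⁻⁴ × 720 × 0.3 = 0.01615032 m
Δh = 0.01966035 + 0.01615032 = 0.03581067 m ≈ 3.58 cm

about 3.58 cm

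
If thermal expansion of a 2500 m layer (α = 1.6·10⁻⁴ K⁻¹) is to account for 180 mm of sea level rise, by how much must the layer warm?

about 0.450 K

ΔT = Δh/(αH) = 0.18 / (1.6×10⁻⁴ × 2500) = 0.4500 K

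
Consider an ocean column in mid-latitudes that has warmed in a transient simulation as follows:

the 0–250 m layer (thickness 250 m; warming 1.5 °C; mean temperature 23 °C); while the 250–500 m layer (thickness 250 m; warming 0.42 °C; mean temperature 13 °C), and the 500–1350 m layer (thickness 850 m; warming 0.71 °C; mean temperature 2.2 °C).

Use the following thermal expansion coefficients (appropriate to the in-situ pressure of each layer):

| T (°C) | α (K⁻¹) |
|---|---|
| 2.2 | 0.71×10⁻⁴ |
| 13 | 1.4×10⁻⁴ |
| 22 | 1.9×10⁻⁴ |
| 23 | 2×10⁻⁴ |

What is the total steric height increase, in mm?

Layer 1 at 23 °C → α = 2×10⁻⁴ K⁻¹
Layer 2 at 13 °C → α = 1.4×10⁻⁴ K⁻¹
Layer 3 at 2.2 °C → α = 0.71×10⁻⁴ K⁻¹
1.5 × 250 × 2×10⁻⁴ = 0.07500 m
Layer 2: 250 × 1.4×10⁻⁴ × 0.42 = 0.01470 m
850 × 0.71 × 0.71×10⁻⁴ = 0.0428485 m
Δh = 0.07500 + 0.01470 + 0.0428485 = 0.1325485 m

about 130 mm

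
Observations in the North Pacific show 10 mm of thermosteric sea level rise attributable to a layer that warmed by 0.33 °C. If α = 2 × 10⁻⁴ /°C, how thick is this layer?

H = Δh/(αΔT) = 0.01 / (2×10⁻⁴ × 0.33) ≈ 151.5 m

about 150 m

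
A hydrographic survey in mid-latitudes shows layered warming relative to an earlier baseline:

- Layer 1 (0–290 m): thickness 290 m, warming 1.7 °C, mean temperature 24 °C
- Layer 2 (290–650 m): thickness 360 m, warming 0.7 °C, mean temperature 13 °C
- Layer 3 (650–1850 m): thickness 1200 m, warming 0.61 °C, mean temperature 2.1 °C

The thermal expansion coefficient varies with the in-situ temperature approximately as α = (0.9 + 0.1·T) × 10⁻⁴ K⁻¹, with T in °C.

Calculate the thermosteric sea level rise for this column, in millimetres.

Δh = 299 mm

Layer 1: α = (0.9 + 0.1×24)×10⁻⁴ = 3.3×10⁻⁴ K⁻¹
Layer 2: α = (0.9 + 0.1×13)×10⁻⁴ = 2.2×10⁻⁴ K⁻¹
Layer 3: α = (0.9 + 0.1×2.1)×10⁻⁴ = 1.11×10⁻⁴ K⁻¹
0–290 m: 3.3×10⁻⁴ × 290 × 1.7 = 0.16269 m
2.2×10⁻⁴ × 360 × 0.7 = 0.05544 m
1200 × 1.11×10⁻⁴ × 0.61 = 0.081252 m
Δh = 0.16269 + 0.05544 + 0.081252 = 0.299382 m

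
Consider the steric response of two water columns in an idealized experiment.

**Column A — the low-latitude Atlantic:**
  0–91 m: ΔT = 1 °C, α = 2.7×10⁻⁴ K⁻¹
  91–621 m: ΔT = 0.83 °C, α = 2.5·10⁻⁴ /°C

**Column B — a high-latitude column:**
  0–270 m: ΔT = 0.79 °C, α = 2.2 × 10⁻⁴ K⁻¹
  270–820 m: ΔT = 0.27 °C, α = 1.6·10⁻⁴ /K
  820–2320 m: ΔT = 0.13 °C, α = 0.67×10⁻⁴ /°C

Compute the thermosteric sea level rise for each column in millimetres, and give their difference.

A: 135 mm; B: 83.8 mm; difference 50.8 mm

A 0–91 m: 2.7×10⁻⁴ × 1 × 91 = 0.02457 m
A Layer 2: 0.83 × 530 × 2.5×10⁻⁴ = 0.109975 m
A total: 0.134545 m
B 0–270 m: 2.2×10⁻⁴ × 270 × 0.79 = 0.046926 m
B 270–820 m: 550 × 1.6×10⁻⁴ × 0.27 = 0.02376 m
B 820–2320 m: 0.13 × 0.67×10⁻⁴ × 1500 = 0.013065 m
B total: 0.083751 m
Difference: 0.134545 − 0.083751 = 0.050794 m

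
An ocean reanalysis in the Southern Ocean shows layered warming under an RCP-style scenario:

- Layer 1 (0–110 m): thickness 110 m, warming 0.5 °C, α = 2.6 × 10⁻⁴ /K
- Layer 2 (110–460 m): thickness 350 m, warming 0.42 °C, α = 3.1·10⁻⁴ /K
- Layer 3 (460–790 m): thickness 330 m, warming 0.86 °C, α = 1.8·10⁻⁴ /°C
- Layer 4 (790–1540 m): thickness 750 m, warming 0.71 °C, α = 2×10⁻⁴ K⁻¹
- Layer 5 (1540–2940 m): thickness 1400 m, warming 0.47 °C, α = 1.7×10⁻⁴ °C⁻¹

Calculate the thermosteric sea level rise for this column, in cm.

Δh ≈ 32.9 cm

0.5 × 110 × 2.6×10⁻⁴ = 0.01430 m
Layer 2: 350 × 3.1×10⁻⁴ × 0.42 = 0.04557 m
460–790 m: 1.8×10⁻⁴ × 330 × 0.86 = 0.051084 m
0.71 × 2×10⁻⁴ × 750 = 0.10650 m
1540–2940 m: 0.47 × 1400 × 1.7×10⁻⁴ = 0.11186 m
Δh = 0.01430 + 0.04557 + 0.051084 + 0.10650 + 0.11186 = 0.329314 m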